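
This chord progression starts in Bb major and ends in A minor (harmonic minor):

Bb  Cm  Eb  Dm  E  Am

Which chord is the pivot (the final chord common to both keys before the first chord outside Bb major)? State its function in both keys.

Dm — iii in Bb major, iv in A minor

Chords diatonic to Bb major: Bb, Cm, Dm, Eb, F, Gm, Adim.
Reading the progression, the first chord not in that set is E, so the modulation leaves Bb major there.
The chord immediately before E is Dm, which is diatonic to both keys: iii in Bb major and iv in A minor.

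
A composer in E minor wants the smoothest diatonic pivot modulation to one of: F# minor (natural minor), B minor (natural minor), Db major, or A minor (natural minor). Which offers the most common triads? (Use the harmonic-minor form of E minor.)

A minor

Triads of E minor (harmonic minor): Em (i), F#dim (ii°), Gaug (III+), Am (iv), B (V), C (VI), D#dim (vii°).
F# minor (natural minor) shares 0: none.
B minor (natural minor) shares 1: Em.
Db major shares 0: none.
A minor (natural minor) shares 3: Em, Am, C.
The most common triads (3) are shared with A minor.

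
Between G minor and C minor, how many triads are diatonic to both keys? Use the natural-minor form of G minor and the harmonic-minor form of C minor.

1

Diatonic triads of G minor (natural minor): G minor (i), A diminished (ii°), Bb major (III), C minor (iv), D minor (v), Eb major (VI), F major (VII).
Diatonic triads of C minor (harmonic minor): C minor (i), D diminished (ii°), Eb augmented (III+), F minor (iv), G major (V), Ab major (VI), B diminished (vii°).
Matching root and quality in both lists: C minor.
That gives 1 common triad.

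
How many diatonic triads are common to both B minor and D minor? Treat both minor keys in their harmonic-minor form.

Diatonic triads of B minor (harmonic minor): Bm (i), C#dim (ii°), Daug (III+), Em (iv), F# (V), G (VI), A#dim (vii°).
Diatonic triads of D minor (harmonic minor): Dm (i), Edim (ii°), Faug (III+), Gm (iv), A (V), Bb (VI), C#dim (vii°).
Matching root and quality in both lists: C#dim.
That gives 1 common triad.

1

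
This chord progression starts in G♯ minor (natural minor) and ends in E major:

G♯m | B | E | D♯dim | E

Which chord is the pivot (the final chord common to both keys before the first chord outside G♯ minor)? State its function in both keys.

Chords diatonic to G♯ minor: G♯m, A♯dim, B, C♯m, D♯m, E, F♯.
Reading the progression, the first chord not in that set is D♯dim, so the modulation leaves G♯ minor there.
The chord immediately before D♯dim is E, which is diatonic to both keys: VI in G♯ minor and I in E major.

E — VI in G♯ minor, I in E major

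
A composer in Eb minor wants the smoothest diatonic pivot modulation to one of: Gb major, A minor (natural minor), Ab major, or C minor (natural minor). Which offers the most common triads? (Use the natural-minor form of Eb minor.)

Triads of Eb minor (natural minor): Eb minor (i), F diminished (ii°), Gb major (III), Ab minor (iv), Bb minor (v), Cb major (VI), Db major (VII).
Gb major shares 7: Ebm, Fdim, Gb, Abm, Bbm, Cb, Db.
A minor (natural minor) shares 0: none.
Ab major shares 2: Bbm, Db.
C minor (natural minor) shares 0: none.
The most common triads (7) are shared with Gb major.

Gb major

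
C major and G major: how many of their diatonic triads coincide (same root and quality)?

Diatonic triads of C major: C (I), Dm (ii), Em (iii), F (IV), G (V), Am (vi), Bdim (vii°).
Diatonic triads of G major: G (I), Am (ii), Bm (iii), C (IV), D (V), Em (vi), F#dim (vii°).
Matching root and quality in both lists: C, Em, G, Am.
That gives 4 common triads.

4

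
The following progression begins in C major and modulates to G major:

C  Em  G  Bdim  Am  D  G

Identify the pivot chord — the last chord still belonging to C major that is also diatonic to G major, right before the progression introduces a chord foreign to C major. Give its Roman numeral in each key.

Chords diatonic to C major: C, Dm, Em, F, G, Am, Bdim.
Reading the progression, the first chord not in that set is D, so the modulation leaves C major there.
The chord immediately before D is Am, which is diatonic to both keys: vi in C major and ii in G major.

Am — vi in C major, ii in G major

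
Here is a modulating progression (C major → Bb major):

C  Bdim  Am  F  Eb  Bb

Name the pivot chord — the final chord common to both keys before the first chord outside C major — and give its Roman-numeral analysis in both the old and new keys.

Chords diatonic to C major: C, Dm, Em, F, G, Am, Bdim.
Reading the progression, the first chord not in that set is Eb, so the modulation leaves C major there.
The chord immediately before Eb is F, which is diatonic to both keys: IV in C major and V in Bb major.

F — IV in C major, V in Bb major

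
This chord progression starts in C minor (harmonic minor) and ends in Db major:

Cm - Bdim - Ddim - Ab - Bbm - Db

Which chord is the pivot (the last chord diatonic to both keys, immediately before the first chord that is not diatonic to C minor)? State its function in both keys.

Ab — VI in C minor, V in Db major

Chords diatonic to C minor: Cm, Ddim, Ebaug, Fm, G, Ab, Bdim.
Reading the progression, the first chord not in that set is Bbm, so the modulation leaves C minor there.
The chord immediately before Bbm is Ab, which is diatonic to both keys: VI in C minor and V in Db major.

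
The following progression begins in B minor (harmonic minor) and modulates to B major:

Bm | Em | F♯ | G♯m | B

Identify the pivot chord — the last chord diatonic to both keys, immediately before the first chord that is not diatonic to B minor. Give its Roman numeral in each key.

Chords diatonic to B minor: Bm, C♯dim, Daug, Em, F♯, G, A♯dim.
Reading the progression, the first chord not in that set is G♯m, so the modulation leaves B minor there.
The chord immediately before G♯m is F♯, which is diatonic to both keys: V in B minor and V in B major.

F♯ — V in B minor, V in B major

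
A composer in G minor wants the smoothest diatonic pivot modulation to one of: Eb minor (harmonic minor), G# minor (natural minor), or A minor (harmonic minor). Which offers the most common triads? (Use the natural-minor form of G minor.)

A minor

Triads of G minor (natural minor): Gm (i), Adim (ii°), Bb (III), Cm (iv), Dm (v), Eb (VI), F (VII).
Eb minor (harmonic minor) shares 1: Bb.
G# minor (natural minor) shares 0: none.
A minor (harmonic minor) shares 2: Dm, F.
The most common triads (2) are shared with A minor.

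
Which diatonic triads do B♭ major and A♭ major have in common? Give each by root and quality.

Cm, E♭

Triads in B♭ major: B♭ (I), Cm (ii), Dm (iii), E♭ (IV), F (V), Gm (vi), Adim (vii°).
Triads in A♭ major: A♭ (I), B♭m (ii), Cm (iii), D♭ (IV), E♭ (V), Fm (vi), Gdim (vii°).
Shared triads with their functions: Cm (ii in B♭ major, iii in A♭ major); E♭ (IV in B♭ major, V in A♭ major).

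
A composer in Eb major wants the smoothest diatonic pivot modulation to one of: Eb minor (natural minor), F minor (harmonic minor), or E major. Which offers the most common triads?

F minor

Triads of Eb major: Eb (I), Fm (ii), Gm (iii), Ab (IV), Bb (V), Cm (vi), Ddim (vii°).
Eb minor (natural minor) shares 0: none.
F minor (harmonic minor) shares 1: Fm.
E major shares 0: none.
The most common triads (1) are shared with F minor.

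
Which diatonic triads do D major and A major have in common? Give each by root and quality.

Triads in D major: D major (I), E minor (ii), F# minor (iii), G major (IV), A major (V), B minor (vi), C# diminished (vii°).
Triads in A major: A major (I), B minor (ii), C# minor (iii), D major (IV), E major (V), F# minor (vi), G# diminished (vii°).
Shared triads with their functions: D major (I in D major, IV in A major); F# minor (iii in D major, vi in A major); A major (V in D major, I in A major); B minor (vi in D major, ii in A major).

D, F#m, A, Bm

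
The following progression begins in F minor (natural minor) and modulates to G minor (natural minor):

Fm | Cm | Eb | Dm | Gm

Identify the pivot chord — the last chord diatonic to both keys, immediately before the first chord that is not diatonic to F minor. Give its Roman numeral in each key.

Eb — VII in F minor, VI in G minor

Chords diatonic to F minor: Fm, Gdim, Ab, Bbm, Cm, Db, Eb.
Reading the progression, the first chord not in that set is Dm, so the modulation leaves F minor there.
The chord immediately before Dm is Eb, which is diatonic to both keys: VII in F minor and VI in G minor.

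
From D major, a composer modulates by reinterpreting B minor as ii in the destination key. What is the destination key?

The numeral ii denotes a minor triad on scale degree 2. With B on degree 2, the tonic of the new key is A.
Degree 2 carries a minor triad in major keys, so the destination is A major.
Check: the diatonic triads of A major are A (I), Bm (ii), C#m (iii), D (IV), E (V), F#m (vi), G#dim (vii°) — B minor is indeed ii.

A major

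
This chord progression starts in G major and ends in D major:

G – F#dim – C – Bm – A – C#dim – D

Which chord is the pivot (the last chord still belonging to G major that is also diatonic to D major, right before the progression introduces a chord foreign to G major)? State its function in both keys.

Bm — iii in G major, vi in D major

Chords diatonic to G major: G, Am, Bm, C, D, Em, F#dim.
Reading the progression, the first chord not in that set is A, so the modulation leaves G major there.
The chord immediately before A is Bm, which is diatonic to both keys: iii in G major and vi in D major.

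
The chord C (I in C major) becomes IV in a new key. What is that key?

G major

The numeral IV denotes a major triad on scale degree 4. With C on degree 4, the tonic of the new key is G.
Degree 4 carries a major triad in major keys, so the destination is G major.
Check: the diatonic triads of G major are G (I), Am (ii), Bm (iii), C (IV), D (V), Em (vi), F#dim (vii°) — C is indeed IV.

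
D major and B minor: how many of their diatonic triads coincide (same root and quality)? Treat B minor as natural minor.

Diatonic triads of D major: D (I), Em (ii), F#m (iii), G (IV), A (V), Bm (vi), C#dim (vii°).
Diatonic triads of B minor (natural minor): Bm (i), C#dim (ii°), D (III), Em (iv), F#m (v), G (VI), A (VII).
Matching root and quality in both lists: D, Em, F#m, G, A, Bm, C#dim.
That gives 7 common triads.

7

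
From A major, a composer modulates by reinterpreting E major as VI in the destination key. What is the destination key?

The numeral VI denotes a major triad on scale degree 6. With E on degree 6, the tonic of the new key is G♯.
Degree 6 carries a major triad in minor keys, so the destination is G♯ minor.
Check: the diatonic triads of G♯ minor (natural minor) are G♯m (i), A♯dim (ii°), B (III), C♯m (iv), D♯m (v), E (VI), F♯ (VII) — E major is indeed VI.

G♯ minor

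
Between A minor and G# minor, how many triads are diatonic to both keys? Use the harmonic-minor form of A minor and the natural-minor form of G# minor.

1

Diatonic triads of A minor (harmonic minor): A minor (i), B diminished (ii°), C augmented (III+), D minor (iv), E major (V), F major (VI), G# diminished (vii°).
Diatonic triads of G# minor (natural minor): G# minor (i), A# diminished (ii°), B major (III), C# minor (iv), D# minor (v), E major (VI), F# major (VII).
Matching root and quality in both lists: E major.
That gives 1 common triad.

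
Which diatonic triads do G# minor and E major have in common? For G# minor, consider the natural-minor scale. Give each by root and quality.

G#m, B, C#m, E

Triads in G# minor (natural minor): G# minor (i), A# diminished (ii°), B major (III), C# minor (iv), D# minor (v), E major (VI), F# major (VII).
Triads in E major: E major (I), F# minor (ii), G# minor (iii), A major (IV), B major (V), C# minor (vi), D# diminished (vii°).
Shared triads with their functions: G# minor (i in G# minor, iii in E major); B major (III in G# minor, V in E major); C# minor (iv in G# minor, vi in E major); E major (VI in G# minor, I in E major).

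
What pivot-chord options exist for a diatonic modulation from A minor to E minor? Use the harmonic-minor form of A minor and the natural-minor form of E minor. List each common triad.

Triads in A minor (harmonic minor): Am (i), Bdim (ii°), Caug (III+), Dm (iv), E (V), F (VI), G#dim (vii°).
Triads in E minor (natural minor): Em (i), F#dim (ii°), G (III), Am (iv), Bm (v), C (VI), D (VII).
Shared triads with their functions: Am (i in A minor, iv in E minor).

Am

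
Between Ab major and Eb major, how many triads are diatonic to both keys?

4

Diatonic triads of Ab major: Ab major (I), Bb minor (ii), C minor (iii), Db major (IV), Eb major (V), F minor (vi), G diminished (vii°).
Diatonic triads of Eb major: Eb major (I), F minor (ii), G minor (iii), Ab major (IV), Bb major (V), C minor (vi), D diminished (vii°).
Matching root and quality in both lists: Ab major, C minor, Eb major, F minor.
That gives 4 common triads.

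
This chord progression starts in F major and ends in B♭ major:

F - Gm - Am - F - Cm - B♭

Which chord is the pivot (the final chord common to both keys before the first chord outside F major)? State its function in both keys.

F — I in F major, V in B♭ major

Chords diatonic to F major: F, Gm, Am, B♭, C, Dm, Edim.
Reading the progression, the first chord not in that set is Cm, so the modulation leaves F major there.
The chord immediately before Cm is F, which is diatonic to both keys: I in F major and V in B♭ major.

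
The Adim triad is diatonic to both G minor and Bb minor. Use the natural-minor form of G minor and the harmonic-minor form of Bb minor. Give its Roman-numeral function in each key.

The scale of G minor (natural minor) is G A Bb C D Eb F; A is degree 2, and the triad built there (A-C-Eb) is diminished, so it is ii°.
The scale of Bb minor (harmonic minor) is Bb C Db Eb F Gb A; A is degree 7, and the triad built there (A-C-Eb) is diminished, so it is vii°.

ii° in G minor; vii° in Bb minor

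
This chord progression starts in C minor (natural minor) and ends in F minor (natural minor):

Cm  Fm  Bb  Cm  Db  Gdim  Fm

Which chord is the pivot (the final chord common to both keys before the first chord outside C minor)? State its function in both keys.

Chords diatonic to C minor: Cm, Ddim, Eb, Fm, Gm, Ab, Bb.
Reading the progression, the first chord not in that set is Db, so the modulation leaves C minor there.
The chord immediately before Db is Cm, which is diatonic to both keys: i in C minor and v in F minor.

Cm — i in C minor, v in F minor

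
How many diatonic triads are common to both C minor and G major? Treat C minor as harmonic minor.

Diatonic triads of C minor (harmonic minor): Cm (i), Ddim (ii°), Ebaug (III+), Fm (iv), G (V), Ab (VI), Bdim (vii°).
Diatonic triads of G major: G (I), Am (ii), Bm (iii), C (IV), D (V), Em (vi), F#dim (vii°).
Matching root and quality in both lists: G.
That gives 1 common triad.

1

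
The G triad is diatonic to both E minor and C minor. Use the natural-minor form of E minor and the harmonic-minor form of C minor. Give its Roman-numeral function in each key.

The scale of E minor (natural minor) is E F♯ G A B C D; G is degree 3, and the triad built there (G-B-D) is major, so it is III.
The scale of C minor (harmonic minor) is C D E♭ F G A♭ B; G is degree 5, and the triad built there (G-B-D) is major, so it is V.

III in E minor; V in C minor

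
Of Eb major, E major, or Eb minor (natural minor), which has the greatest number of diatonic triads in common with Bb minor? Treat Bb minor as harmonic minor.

Eb minor

Triads of Bb minor (harmonic minor): Bbm (i), Cdim (ii°), Dbaug (III+), Ebm (iv), F (V), Gb (VI), Adim (vii°).
Eb major shares 0: none.
E major shares 0: none.
Eb minor (natural minor) shares 3: Bbm, Ebm, Gb.
The most common triads (3) are shared with Eb minor.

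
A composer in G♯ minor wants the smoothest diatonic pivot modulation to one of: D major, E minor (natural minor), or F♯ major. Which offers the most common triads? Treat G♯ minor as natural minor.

F♯ major

Triads of G♯ minor (natural minor): G♯ minor (i), A♯ diminished (ii°), B major (III), C♯ minor (iv), D♯ minor (v), E major (VI), F♯ major (VII).
D major shares 0: none.
E minor (natural minor) shares 0: none.
F♯ major shares 4: G♯m, B, D♯m, F♯.
The most common triads (4) are shared with F♯ major.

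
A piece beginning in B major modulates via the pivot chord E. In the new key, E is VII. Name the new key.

The numeral VII denotes a major triad on scale degree 7. With E on degree 7, the tonic of the new key is F#.
Degree 7 carries a major triad in natural-minor keys, so the destination is F# minor.
Check: the diatonic triads of F# minor (natural minor) are F#m (i), G#dim (ii°), A (III), Bm (iv), C#m (v), D (VI), E (VII) — E is indeed VII.

F# minor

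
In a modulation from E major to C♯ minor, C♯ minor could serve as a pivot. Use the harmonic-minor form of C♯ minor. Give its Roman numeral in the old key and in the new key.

The scale of E major is E F♯ G♯ A B C♯ D♯; C♯ is degree 6, and the triad built there (C♯-E-G♯) is minor, so it is vi.
The scale of C♯ minor (harmonic minor) is C♯ D♯ E F♯ G♯ A B♯; C♯ is degree 1, and the triad built there (C♯-E-G♯) is minor, so it is i.

vi in E major; i in C♯ minor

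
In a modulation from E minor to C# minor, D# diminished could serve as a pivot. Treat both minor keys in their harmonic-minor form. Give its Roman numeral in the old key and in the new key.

The scale of E minor (harmonic minor) is E F# G A B C D#; D# is degree 7, and the triad built there (D#-F#-A) is diminished, so it is vii°.
The scale of C# minor (harmonic minor) is C# D# E F# G# A B#; D# is degree 2, and the triad built there (D#-F#-A) is diminished, so it is ii°.

vii° in E minor; ii° in C# minor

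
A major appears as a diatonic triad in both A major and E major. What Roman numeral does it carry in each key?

I in A major; IV in E major

The scale of A major is A B C# D E F# G#; A is degree 1, and the triad built there (A-C#-E) is major, so it is I.
The scale of E major is E F# G# A B C# D#; A is degree 4, and the triad built there (A-C#-E) is major, so it is IV.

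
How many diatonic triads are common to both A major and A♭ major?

0

Diatonic triads of A major: A major (I), B minor (ii), C♯ minor (iii), D major (IV), E major (V), F♯ minor (vi), G♯ diminished (vii°).
Diatonic triads of A♭ major: A♭ major (I), B♭ minor (ii), C minor (iii), D♭ major (IV), E♭ major (V), F minor (vi), G diminished (vii°).
No triad has the same root and quality in both keys.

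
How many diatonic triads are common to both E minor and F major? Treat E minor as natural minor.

2

Diatonic triads of E minor (natural minor): Em (i), F#dim (ii°), G (III), Am (iv), Bm (v), C (VI), D (VII).
Diatonic triads of F major: F (I), Gm (ii), Am (iii), Bb (IV), C (V), Dm (vi), Edim (vii°).
Matching root and quality in both lists: Am, C.
That gives 2 common triads.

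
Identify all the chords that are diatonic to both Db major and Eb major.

Triads in Db major: Db major (I), Eb minor (ii), F minor (iii), Gb major (IV), Ab major (V), Bb minor (vi), C diminished (vii°).
Triads in Eb major: Eb major (I), F minor (ii), G minor (iii), Ab major (IV), Bb major (V), C minor (vi), D diminished (vii°).
Shared triads with their functions: F minor (iii in Db major, ii in Eb major); Ab major (V in Db major, IV in Eb major).

Fm, Ab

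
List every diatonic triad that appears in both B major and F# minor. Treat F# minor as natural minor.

C#m, E

Triads in B major: B (I), C#m (ii), D#m (iii), E (IV), F# (V), G#m (vi), A#dim (vii°).
Triads in F# minor (natural minor): F#m (i), G#dim (ii°), A (III), Bm (iv), C#m (v), D (VI), E (VII).
Shared triads with their functions: C#m (ii in B major, v in F# minor); E (IV in B major, VII in F# minor).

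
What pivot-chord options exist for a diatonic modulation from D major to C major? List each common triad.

Triads in D major: D (I), Em (ii), F#m (iii), G (IV), A (V), Bm (vi), C#dim (vii°).
Triads in C major: C (I), Dm (ii), Em (iii), F (IV), G (V), Am (vi), Bdim (vii°).
Shared triads with their functions: Em (ii in D major, iii in C major); G (IV in D major, V in C major).

Em, G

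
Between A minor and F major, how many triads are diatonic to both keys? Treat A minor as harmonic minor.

3

Diatonic triads of A minor (harmonic minor): Am (i), Bdim (ii°), Caug (III+), Dm (iv), E (V), F (VI), G#dim (vii°).
Diatonic triads of F major: F (I), Gm (ii), Am (iii), Bb (IV), C (V), Dm (vi), Edim (vii°).
Matching root and quality in both lists: Am, Dm, F.
That gives 3 common triads.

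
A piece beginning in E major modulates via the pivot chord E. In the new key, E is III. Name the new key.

The numeral III denotes a major triad on scale degree 3. With E on degree 3, the tonic of the new key is C#.
Degree 3 carries a major triad in natural-minor keys, so the destination is C# minor.
Check: the diatonic triads of C# minor (natural minor) are C#m (i), D#dim (ii°), E (III), F#m (iv), G#m (v), A (VI), B (VII) — E is indeed III.

C# minor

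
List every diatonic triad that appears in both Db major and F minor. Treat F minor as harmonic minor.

Triads in Db major: Db major (I), Eb minor (ii), F minor (iii), Gb major (IV), Ab major (V), Bb minor (vi), C diminished (vii°).
Triads in F minor (harmonic minor): F minor (i), G diminished (ii°), Ab augmented (III+), Bb minor (iv), C major (V), Db major (VI), E diminished (vii°).
Shared triads with their functions: Db major (I in Db major, VI in F minor); F minor (iii in Db major, i in F minor); Bb minor (vi in Db major, iv in F minor).

Db, Fm, Bbm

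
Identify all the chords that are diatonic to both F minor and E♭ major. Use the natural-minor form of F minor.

Fm, A♭, Cm, E♭

Triads in F minor (natural minor): F minor (i), G diminished (ii°), A♭ major (III), B♭ minor (iv), C minor (v), D♭ major (VI), E♭ major (VII).
Triads in E♭ major: E♭ major (I), F minor (ii), G minor (iii), A♭ major (IV), B♭ major (V), C minor (vi), D diminished (vii°).
Shared triads with their functions: F minor (i in F minor, ii in E♭ major); A♭ major (III in F minor, IV in E♭ major); C minor (v in F minor, vi in E♭ major); E♭ major (VII in F minor, I in E♭ major).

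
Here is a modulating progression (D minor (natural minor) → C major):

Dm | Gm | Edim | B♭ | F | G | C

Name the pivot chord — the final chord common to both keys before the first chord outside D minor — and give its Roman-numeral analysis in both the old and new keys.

F — III in D minor, IV in C major

Chords diatonic to D minor: Dm, Edim, F, Gm, Am, B♭, C.
Reading the progression, the first chord not in that set is G, so the modulation leaves D minor there.
The chord immediately before G is F, which is diatonic to both keys: III in D minor and IV in C major.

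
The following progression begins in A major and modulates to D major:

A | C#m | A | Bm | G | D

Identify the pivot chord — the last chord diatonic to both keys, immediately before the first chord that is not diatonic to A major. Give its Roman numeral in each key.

Bm — ii in A major, vi in D major

Chords diatonic to A major: A, Bm, C#m, D, E, F#m, G#dim.
Reading the progression, the first chord not in that set is G, so the modulation leaves A major there.
The chord immediately before G is Bm, which is diatonic to both keys: ii in A major and vi in D major.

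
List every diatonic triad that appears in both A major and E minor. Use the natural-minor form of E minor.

Triads in A major: A (I), Bm (ii), C#m (iii), D (IV), E (V), F#m (vi), G#dim (vii°).
Triads in E minor (natural minor): Em (i), F#dim (ii°), G (III), Am (iv), Bm (v), C (VI), D (VII).
Shared triads with their functions: Bm (ii in A major, v in E minor); D (IV in A major, VII in E minor).

Bm, D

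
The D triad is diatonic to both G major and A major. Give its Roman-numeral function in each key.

The scale of G major is G A B C D E F♯; D is degree 5, and the triad built there (D-F♯-A) is major, so it is V.
The scale of A major is A B C♯ D E F♯ G♯; D is degree 4, and the triad built there (D-F♯-A) is major, so it is IV.

V in G major; IV in A major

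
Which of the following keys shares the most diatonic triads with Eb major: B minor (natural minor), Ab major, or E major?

Triads of Eb major: Eb (I), Fm (ii), Gm (iii), Ab (IV), Bb (V), Cm (vi), Ddim (vii°).
B minor (natural minor) shares 0: none.
Ab major shares 4: Eb, Fm, Ab, Cm.
E major shares 0: none.
The most common triads (4) are shared with Ab major.

Ab major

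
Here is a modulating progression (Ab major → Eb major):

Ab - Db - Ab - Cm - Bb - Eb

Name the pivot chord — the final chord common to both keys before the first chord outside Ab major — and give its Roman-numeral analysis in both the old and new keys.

Cm — iii in Ab major, vi in Eb major

Chords diatonic to Ab major: Ab, Bbm, Cm, Db, Eb, Fm, Gdim.
Reading the progression, the first chord not in that set is Bb, so the modulation leaves Ab major there.
The chord immediately before Bb is Cm, which is diatonic to both keys: iii in Ab major and vi in Eb major.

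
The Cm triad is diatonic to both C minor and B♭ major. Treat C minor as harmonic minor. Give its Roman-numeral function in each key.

i in C minor; ii in B♭ major

The scale of C minor (harmonic minor) is C D E♭ F G A♭ B; C is degree 1, and the triad built there (C-E♭-G) is minor, so it is i.
The scale of B♭ major is B♭ C D E♭ F G A; C is degree 2, and the triad built there (C-E♭-G) is minor, so it is ii.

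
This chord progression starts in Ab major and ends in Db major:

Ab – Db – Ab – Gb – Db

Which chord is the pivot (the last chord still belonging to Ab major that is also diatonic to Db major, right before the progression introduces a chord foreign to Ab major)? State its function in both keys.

Ab — I in Ab major, V in Db major

Chords diatonic to Ab major: Ab, Bbm, Cm, Db, Eb, Fm, Gdim.
Reading the progression, the first chord not in that set is Gb, so the modulation leaves Ab major there.
The chord immediately before Gb is Ab, which is diatonic to both keys: I in Ab major and V in Db major.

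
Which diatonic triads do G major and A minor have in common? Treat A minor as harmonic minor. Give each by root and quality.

Triads in G major: G (I), Am (ii), Bm (iii), C (IV), D (V), Em (vi), F♯dim (vii°).
Triads in A minor (harmonic minor): Am (i), Bdim (ii°), Caug (III+), Dm (iv), E (V), F (VI), G♯dim (vii°).
Shared triads with their functions: Am (ii in G major, i in A minor).

Am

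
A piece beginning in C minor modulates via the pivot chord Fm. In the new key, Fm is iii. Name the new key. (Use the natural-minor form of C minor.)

Db major

The numeral iii denotes a minor triad on scale degree 3. With F on degree 3, the tonic of the new key is Db.
Degree 3 carries a minor triad in major keys, so the destination is Db major.
Check: the diatonic triads of Db major are Db (I), Ebm (ii), Fm (iii), Gb (IV), Ab (V), Bbm (vi), Cdim (vii°) — Fm is indeed iii.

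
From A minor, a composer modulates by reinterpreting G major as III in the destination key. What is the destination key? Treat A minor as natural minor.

E minor

The numeral III denotes a major triad on scale degree 3. With G on degree 3, the tonic of the new key is E.
Degree 3 carries a major triad in natural-minor keys, so the destination is E minor.
Check: the diatonic triads of E minor (natural minor) are Em (i), F♯dim (ii°), G (III), Am (iv), Bm (v), C (VI), D (VII) — G major is indeed III.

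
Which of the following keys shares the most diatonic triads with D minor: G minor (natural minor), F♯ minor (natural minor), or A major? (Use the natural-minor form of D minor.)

Triads of D minor (natural minor): D minor (i), E diminished (ii°), F major (III), G minor (iv), A minor (v), B♭ major (VI), C major (VII).
G minor (natural minor) shares 4: Dm, F, Gm, B♭.
F♯ minor (natural minor) shares 0: none.
A major shares 0: none.
The most common triads (4) are shared with G minor.

G minor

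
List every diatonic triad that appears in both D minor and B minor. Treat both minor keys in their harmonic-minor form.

C#dim

Triads in D minor (harmonic minor): D minor (i), E diminished (ii°), F augmented (III+), G minor (iv), A major (V), Bb major (VI), C# diminished (vii°).
Triads in B minor (harmonic minor): B minor (i), C# diminished (ii°), D augmented (III+), E minor (iv), F# major (V), G major (VI), A# diminished (vii°).
Shared triads with their functions: C# diminished (vii° in D minor, ii° in B minor).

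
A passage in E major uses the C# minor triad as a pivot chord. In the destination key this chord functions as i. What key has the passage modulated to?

C# minor

The numeral i denotes a minor triad on scale degree 1. With C# on degree 1, the tonic of the new key is C#.
Degree 1 carries a minor triad in minor keys, so the destination is C# minor.
Check: the diatonic triads of C# minor (natural minor) are C#m (i), D#dim (ii°), E (III), F#m (iv), G#m (v), A (VI), B (VII) — C# minor is indeed i.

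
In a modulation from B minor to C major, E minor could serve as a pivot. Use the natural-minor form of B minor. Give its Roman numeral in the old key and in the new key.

iv in B minor; iii in C major

The scale of B minor (natural minor) is B C♯ D E F♯ G A; E is degree 4, and the triad built there (E-G-B) is minor, so it is iv.
The scale of C major is C D E F G A B; E is degree 3, and the triad built there (E-G-B) is minor, so it is iii.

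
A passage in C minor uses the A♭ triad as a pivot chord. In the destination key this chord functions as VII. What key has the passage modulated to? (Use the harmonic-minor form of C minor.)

B♭ minor

The numeral VII denotes a major triad on scale degree 7. With A♭ on degree 7, the tonic of the new key is B♭.
Degree 7 carries a major triad in natural-minor keys, so the destination is B♭ minor.
Check: the diatonic triads of B♭ minor (natural minor) are B♭m (i), Cdim (ii°), D♭ (III), E♭m (iv), Fm (v), G♭ (VI), A♭ (VII) — A♭ is indeed VII.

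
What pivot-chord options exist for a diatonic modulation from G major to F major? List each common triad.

Triads in G major: G major (I), A minor (ii), B minor (iii), C major (IV), D major (V), E minor (vi), F# diminished (vii°).
Triads in F major: F major (I), G minor (ii), A minor (iii), Bb major (IV), C major (V), D minor (vi), E diminished (vii°).
Shared triads with their functions: A minor (ii in G major, iii in F major); C major (IV in G major, V in F major).

Am, C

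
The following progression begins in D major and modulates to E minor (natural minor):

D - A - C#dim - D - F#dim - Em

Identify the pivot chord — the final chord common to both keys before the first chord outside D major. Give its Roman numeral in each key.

Chords diatonic to D major: D, Em, F#m, G, A, Bm, C#dim.
Reading the progression, the first chord not in that set is F#dim, so the modulation leaves D major there.
The chord immediately before F#dim is D, which is diatonic to both keys: I in D major and VII in E minor.

D — I in D major, VII in E minor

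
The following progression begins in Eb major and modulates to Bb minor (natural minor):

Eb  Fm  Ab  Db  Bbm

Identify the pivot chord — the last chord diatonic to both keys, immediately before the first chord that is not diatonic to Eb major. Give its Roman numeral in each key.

Ab — IV in Eb major, VII in Bb minor

Chords diatonic to Eb major: Eb, Fm, Gm, Ab, Bb, Cm, Ddim.
Reading the progression, the first chord not in that set is Db, so the modulation leaves Eb major there.
The chord immediately before Db is Ab, which is diatonic to both keys: IV in Eb major and VII in Bb minor.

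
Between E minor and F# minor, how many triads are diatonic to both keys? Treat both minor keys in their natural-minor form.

2

Diatonic triads of E minor (natural minor): Em (i), F#dim (ii°), G (III), Am (iv), Bm (v), C (VI), D (VII).
Diatonic triads of F# minor (natural minor): F#m (i), G#dim (ii°), A (III), Bm (iv), C#m (v), D (VI), E (VII).
Matching root and quality in both lists: Bm, D.
That gives 2 common triads.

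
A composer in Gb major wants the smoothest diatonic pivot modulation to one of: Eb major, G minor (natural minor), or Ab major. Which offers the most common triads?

Triads of Gb major: Gb major (I), Ab minor (ii), Bb minor (iii), Cb major (IV), Db major (V), Eb minor (vi), F diminished (vii°).
Eb major shares 0: none.
G minor (natural minor) shares 0: none.
Ab major shares 2: Bbm, Db.
The most common triads (2) are shared with Ab major.

Ab major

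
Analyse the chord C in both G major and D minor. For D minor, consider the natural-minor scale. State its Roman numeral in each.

The scale of G major is G A B C D E F#; C is degree 4, and the triad built there (C-E-G) is major, so it is IV.
The scale of D minor (natural minor) is D E F G A Bb C; C is degree 7, and the triad built there (C-E-G) is major, so it is VII.

IV in G major; VII in D minor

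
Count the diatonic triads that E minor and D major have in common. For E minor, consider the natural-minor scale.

Diatonic triads of E minor (natural minor): Em (i), F#dim (ii°), G (III), Am (iv), Bm (v), C (VI), D (VII).
Diatonic triads of D major: D (I), Em (ii), F#m (iii), G (IV), A (V), Bm (vi), C#dim (vii°).
Matching root and quality in both lists: Em, G, Bm, D.
That gives 4 common triads.

4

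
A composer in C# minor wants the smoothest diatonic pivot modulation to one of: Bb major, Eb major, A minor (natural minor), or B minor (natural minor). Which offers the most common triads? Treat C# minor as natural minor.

Triads of C# minor (natural minor): C# minor (i), D# diminished (ii°), E major (III), F# minor (iv), G# minor (v), A major (VI), B major (VII).
Bb major shares 0: none.
Eb major shares 0: none.
A minor (natural minor) shares 0: none.
B minor (natural minor) shares 2: F#m, A.
The most common triads (2) are shared with B minor.

B minor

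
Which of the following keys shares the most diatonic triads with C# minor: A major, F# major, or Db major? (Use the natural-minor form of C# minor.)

Triads of C# minor (natural minor): C#m (i), D#dim (ii°), E (III), F#m (iv), G#m (v), A (VI), B (VII).
A major shares 4: C#m, E, F#m, A.
F# major shares 2: G#m, B.
Db major shares 0: none.
The most common triads (4) are shared with A major.

A major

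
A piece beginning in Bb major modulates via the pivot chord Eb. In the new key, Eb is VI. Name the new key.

The numeral VI denotes a major triad on scale degree 6. With Eb on degree 6, the tonic of the new key is G.
Degree 6 carries a major triad in minor keys, so the destination is G minor.
Check: the diatonic triads of G minor (natural minor) are Gm (i), Adim (ii°), Bb (III), Cm (iv), Dm (v), Eb (VI), F (VII) — Eb is indeed VI.

G minor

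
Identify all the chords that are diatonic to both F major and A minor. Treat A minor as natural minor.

F, Am, C, Dm

Triads in F major: F major (I), G minor (ii), A minor (iii), Bb major (IV), C major (V), D minor (vi), E diminished (vii°).
Triads in A minor (natural minor): A minor (i), B diminished (ii°), C major (III), D minor (iv), E minor (v), F major (VI), G major (VII).
Shared triads with their functions: F major (I in F major, VI in A minor); A minor (iii in F major, i in A minor); C major (V in F major, III in A minor); D minor (vi in F major, iv in A minor).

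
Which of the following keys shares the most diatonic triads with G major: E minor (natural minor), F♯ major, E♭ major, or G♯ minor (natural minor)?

Triads of G major: G major (I), A minor (ii), B minor (iii), C major (IV), D major (V), E minor (vi), F♯ diminished (vii°).
E minor (natural minor) shares 7: G, Am, Bm, C, D, Em, F♯dim.
F♯ major shares 0: none.
E♭ major shares 0: none.
G♯ minor (natural minor) shares 0: none.
The most common triads (7) are shared with E minor.

E minor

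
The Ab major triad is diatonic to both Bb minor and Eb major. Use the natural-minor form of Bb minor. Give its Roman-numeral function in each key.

The scale of Bb minor (natural minor) is Bb C Db Eb F Gb Ab; Ab is degree 7, and the triad built there (Ab-C-Eb) is major, so it is VII.
The scale of Eb major is Eb F G Ab Bb C D; Ab is degree 4, and the triad built there (Ab-C-Eb) is major, so it is IV.

VII in Bb minor; IV in Eb major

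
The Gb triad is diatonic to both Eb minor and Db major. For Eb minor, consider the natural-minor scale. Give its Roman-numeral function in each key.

III in Eb minor; IV in Db major

The scale of Eb minor (natural minor) is Eb F Gb Ab Bb Cb Db; Gb is degree 3, and the triad built there (Gb-Bb-Db) is major, so it is III.
The scale of Db major is Db Eb F Gb Ab Bb C; Gb is degree 4, and the triad built there (Gb-Bb-Db) is major, so it is IV.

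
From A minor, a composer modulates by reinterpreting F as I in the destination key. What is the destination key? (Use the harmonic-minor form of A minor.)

The numeral I denotes a major triad on scale degree 1. With F on degree 1, the tonic of the new key is F.
Degree 1 carries a major triad in major keys, so the destination is F major.
Check: the diatonic triads of F major are F (I), Gm (ii), Am (iii), Bb (IV), C (V), Dm (vi), Edim (vii°) — F is indeed I.

F major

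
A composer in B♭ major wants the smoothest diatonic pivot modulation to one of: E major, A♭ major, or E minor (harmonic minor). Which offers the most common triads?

A♭ major

Triads of B♭ major: B♭ (I), Cm (ii), Dm (iii), E♭ (IV), F (V), Gm (vi), Adim (vii°).
E major shares 0: none.
A♭ major shares 2: Cm, E♭.
E minor (harmonic minor) shares 0: none.
The most common triads (2) are shared with A♭ major.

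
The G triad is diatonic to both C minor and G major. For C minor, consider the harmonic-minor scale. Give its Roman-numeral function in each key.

The scale of C minor (harmonic minor) is C D E♭ F G A♭ B; G is degree 5, and the triad built there (G-B-D) is major, so it is V.
The scale of G major is G A B C D E F♯; G is degree 1, and the triad built there (G-B-D) is major, so it is I.

V in C minor; I in G major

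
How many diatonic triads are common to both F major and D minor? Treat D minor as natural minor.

7

Diatonic triads of F major: F major (I), G minor (ii), A minor (iii), Bb major (IV), C major (V), D minor (vi), E diminished (vii°).
Diatonic triads of D minor (natural minor): D minor (i), E diminished (ii°), F major (III), G minor (iv), A minor (v), Bb major (VI), C major (VII).
Matching root and quality in both lists: F major, G minor, A minor, Bb major, C major, D minor, E diminished.
That gives 7 common triads.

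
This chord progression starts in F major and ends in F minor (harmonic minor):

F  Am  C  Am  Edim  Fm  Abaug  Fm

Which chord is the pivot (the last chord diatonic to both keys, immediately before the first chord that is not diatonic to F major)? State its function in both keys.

Chords diatonic to F major: F, Gm, Am, Bb, C, Dm, Edim.
Reading the progression, the first chord not in that set is Fm, so the modulation leaves F major there.
The chord immediately before Fm is Edim, which is diatonic to both keys: vii° in F major and vii° in F minor.

Edim — vii° in F major, vii° in F minor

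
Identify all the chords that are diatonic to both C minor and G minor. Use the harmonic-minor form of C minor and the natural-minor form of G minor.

Triads in C minor (harmonic minor): Cm (i), Ddim (ii°), E♭aug (III+), Fm (iv), G (V), A♭ (VI), Bdim (vii°).
Triads in G minor (natural minor): Gm (i), Adim (ii°), B♭ (III), Cm (iv), Dm (v), E♭ (VI), F (VII).
Shared triads with their functions: Cm (i in C minor, iv in G minor).

Cm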